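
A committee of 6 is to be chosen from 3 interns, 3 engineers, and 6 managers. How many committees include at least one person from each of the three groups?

756

With no constraint there are C(12,6) = 924 possible selections.
Selections missing a whole group: no interns → C(9,6) = 84; no engineers → C(9,6) = 84; no managers → C(6,6) = 1.
Add back selections omitting two groups (i.e. drawn from a single group): C(3,6) + C(3,6) + C(6,6) = 1.
By inclusion–exclusion: 924 − 169 + 1 = 756.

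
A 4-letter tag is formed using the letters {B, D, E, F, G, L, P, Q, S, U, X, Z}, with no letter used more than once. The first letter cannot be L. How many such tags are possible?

10890

The first letter has 12−1 = 11 choices (anything except L).
The remaining 3 letters are filled from the other 11 symbols without repetition: 11 × 10 × 9 = 990.
Total: 11 × 990 = 10890.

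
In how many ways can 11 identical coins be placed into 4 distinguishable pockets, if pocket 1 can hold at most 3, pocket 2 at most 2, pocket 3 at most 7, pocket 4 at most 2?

By stars and bars, unrestricted non-negative solutions to x_1+…+x_4 = 11 number C(11+3,3) = 364.
Subtract solutions that violate a single cap (substitute x_i' = x_i − (cap_i+1)): x_1 ≥ 4 gives C(10,3) = 120; x_2 ≥ 3 gives C(11,3) = 165; x_3 ≥ 8 gives C(6,3) = 20; x_4 ≥ 3 gives C(11,3) = 165. Together 470.
Add back pairs where two caps are both exceeded: 35 + 0 + 35 + 1 + 56 + 1 = 128.
Subtract triples: 0 + 4 + 0 + 0 = 4.
By inclusion–exclusion the count is 364 − 470 + 128 − 4 = 18.

18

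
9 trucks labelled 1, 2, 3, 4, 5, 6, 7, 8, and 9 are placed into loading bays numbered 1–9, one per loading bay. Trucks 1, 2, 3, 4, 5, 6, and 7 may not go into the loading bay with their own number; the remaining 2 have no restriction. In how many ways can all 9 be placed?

Let Aᵢ (for 1 ≤ i ≤ 7) be the placements that put truck i in its forbidden loading bay. Any j of these fix j positions, leaving (9−j)! ways to fill the rest, and there are C(7,j) ways to pick which j.
By inclusion–exclusion, the number of valid placements is Σ_{j=0}^{7} (−1)^j C(7,j)·(9−j)!.
Computing: 362880 − 282240 + 105840 − 25200 + 4200 − 504 + 42 − 2 = 165016.

165016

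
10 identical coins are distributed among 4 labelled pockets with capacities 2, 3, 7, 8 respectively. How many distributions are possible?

88

Without the upper bounds there are C(13,3) = 286 ways to split 10 among 4 pockets.
Subtract solutions that violate a single cap (substitute x_i' = x_i − (cap_i+1)): x_1 ≥ 3 gives C(10,3) = 120; x_2 ≥ 4 gives C(9,3) = 84; x_3 ≥ 8 gives C(5,3) = 10; x_4 ≥ 9 gives C(4,3) = 4. Together 218.
Add back pairs where two caps are both exceeded: 20 + 0 + 0 + 0 + 0 + 0 = 20.
By inclusion–exclusion the count is 286 − 218 + 20 = 88.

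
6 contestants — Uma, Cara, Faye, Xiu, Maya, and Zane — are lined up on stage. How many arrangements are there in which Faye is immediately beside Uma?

Glue Faye and Uma into one block (2 internal orders), leaving 5 units to arrange in a row.
So the count is 2·(5)! = 240.

240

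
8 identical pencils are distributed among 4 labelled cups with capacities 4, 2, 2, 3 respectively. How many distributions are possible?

18

Ignoring the caps, the number of non-negative solutions to x_1+…+x_4 = 8 is C(11,3) = 165.
Subtract solutions that violate a single cap (substitute x_i' = x_i − (cap_i+1)): x_1 ≥ 5 gives C(6,3) = 20; x_2 ≥ 3 gives C(8,3) = 56; x_3 ≥ 3 gives C(8,3) = 56; x_4 ≥ 4 gives C(7,3) = 35. Together 167.
Add back pairs where two caps are both exceeded: 1 + 1 + 0 + 10 + 4 + 4 = 20.
By inclusion–exclusion the count is 165 − 167 + 20 = 18.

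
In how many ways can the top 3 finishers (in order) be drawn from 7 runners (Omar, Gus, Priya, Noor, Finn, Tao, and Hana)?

210

There are 7 choices for 1st place, 6 for 2nd, and 5 for 3rd.
That gives 7 × 6 × 5 = 210.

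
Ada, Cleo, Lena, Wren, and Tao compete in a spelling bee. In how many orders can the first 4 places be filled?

120

This is an ordered selection of 4 from 5: P(5,4).
That gives 5 × 4 × 3 × 2 = 120.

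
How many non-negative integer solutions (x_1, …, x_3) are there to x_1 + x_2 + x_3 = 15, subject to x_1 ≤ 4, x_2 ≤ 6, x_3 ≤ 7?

6

Ignoring the caps, the number of non-negative solutions to x_1+…+x_3 = 15 is C(17,2) = 136.
Subtract solutions that violate a single cap (substitute x_i' = x_i − (cap_i+1)): x_1 ≥ 5 gives C(12,2) = 66; x_2 ≥ 7 gives C(10,2) = 45; x_3 ≥ 8 gives C(9,2) = 36. Together 147.
Add back pairs where two caps are both exceeded: 10 + 6 + 1 = 17.
By inclusion–exclusion the count is 136 − 147 + 17 = 6.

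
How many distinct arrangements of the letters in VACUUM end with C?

60

Fix C in the last position and arrange the remaining 5 letters.
Those 5 letters have U appearing twice, giving (5)!/(2!) = 60.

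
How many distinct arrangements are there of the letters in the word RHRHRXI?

420

RHRHRXI has 7 letters with H appearing twice and R appearing 3 times.
So there are 7! / (3!·2!) = 420 distinguishable arrangements.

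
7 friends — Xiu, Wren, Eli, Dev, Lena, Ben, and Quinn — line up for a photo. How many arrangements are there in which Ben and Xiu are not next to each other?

There are 7! = 5040 arrangements in all. If Ben and Xiu are adjacent, merging them into one block gives 2·(6)! = 1440 arrangements.
Complementary counting: 5040 − 1440 = 3600.

3600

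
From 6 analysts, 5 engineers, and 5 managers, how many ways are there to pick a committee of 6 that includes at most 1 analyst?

Split by how many analysts are chosen (0 through 1).
Sum: C(6,0)·C(10,6) + C(6,1)·C(10,5) = 210 + 1512 = 1722.

1722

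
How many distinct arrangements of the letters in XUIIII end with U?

With the last slot taken by U, it remains to arrange the other 5 letters (XIIII).
Those 5 letters have I appearing 4 times, giving (5)!/(4!) = 5.

5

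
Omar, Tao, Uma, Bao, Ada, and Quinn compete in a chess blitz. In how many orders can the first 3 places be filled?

120

This is an ordered selection of 3 from 6: P(6,3).
That gives 6 × 5 × 4 = 120.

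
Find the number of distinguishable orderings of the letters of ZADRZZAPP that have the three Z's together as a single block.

Treat the 3 copies of Z as a single block. The multiset to arrange is then {ZZZ, A, A, D, P, P, R}, 7 items in all.
That gives (7)!/(2!·2!) = 1260 arrangements.

1260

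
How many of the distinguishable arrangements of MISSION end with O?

With the last slot taken by O, it remains to arrange the other 6 letters (MISSIN).
Those 6 letters have I appearing twice and S appearing twice, giving (6)!/(2!·2!) = 180.

180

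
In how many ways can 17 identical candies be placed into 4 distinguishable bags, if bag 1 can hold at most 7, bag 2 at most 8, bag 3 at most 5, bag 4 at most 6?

By stars and bars, unrestricted non-negative solutions to x_1+…+x_4 = 17 number C(17+3,3) = 1140.
Subtract solutions that violate a single cap (substitute x_i' = x_i − (cap_i+1)): x_1 ≥ 8 gives C(12,3) = 220; x_2 ≥ 9 gives C(11,3) = 165; x_3 ≥ 6 gives C(14,3) = 364; x_4 ≥ 7 gives C(13,3) = 286. Together 1035.
Add back pairs where two caps are both exceeded: 1 + 20 + 10 + 10 + 4 + 35 = 80.
By inclusion–exclusion the count is 1140 − 1035 + 80 = 185.

185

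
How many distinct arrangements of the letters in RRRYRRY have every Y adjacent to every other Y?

Treat the 2 copies of Y as a single block. The multiset to arrange is then {YY, R, R, R, R, R}, 6 items in all.
That gives (6)!/(5!) = 6 arrangements.

6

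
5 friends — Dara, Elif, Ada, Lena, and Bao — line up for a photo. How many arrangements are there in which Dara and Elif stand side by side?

Place the 3 others and the Dara-Elif pair as 4 objects in a line; the pair has 2 internal arrangements.
So the count is 2·(4)! = 48.

48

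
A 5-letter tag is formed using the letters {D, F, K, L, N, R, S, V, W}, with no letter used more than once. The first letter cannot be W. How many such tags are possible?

The first letter has 9−1 = 8 choices (anything except W).
The remaining 4 letters are filled from the other 8 symbols without repetition: 8 × 7 × 6 × 5 = 1680.
Total: 8 × 1680 = 13440.

13440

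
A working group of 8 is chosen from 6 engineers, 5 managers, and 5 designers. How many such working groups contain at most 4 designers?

12705

Split by how many designers are chosen (0 through 4).
Sum: C(5,0)·C(11,8) + C(5,1)·C(11,7) + C(5,2)·C(11,6) + C(5,3)·C(11,5) + C(5,4)·C(11,4) = 165 + 1650 + 4620 + 4620 + 1650 = 12705.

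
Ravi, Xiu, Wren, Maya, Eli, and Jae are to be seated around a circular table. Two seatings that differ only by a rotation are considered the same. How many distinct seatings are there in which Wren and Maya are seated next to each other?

Treat {Wren, Maya} as one unit (2 internal orders) and seat the resulting 5 units around the table: (4)! circular arrangements.
So 2 × (4)! = 2 × 24 = 48.

48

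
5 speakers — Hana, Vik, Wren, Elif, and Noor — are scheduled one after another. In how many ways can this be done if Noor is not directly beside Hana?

72

There are 5! = 120 arrangements in all. If Noor and Hana are adjacent, merging them into one block gives 2·(4)! = 48 arrangements.
So 120 − 48 = 72 arrangements keep them apart.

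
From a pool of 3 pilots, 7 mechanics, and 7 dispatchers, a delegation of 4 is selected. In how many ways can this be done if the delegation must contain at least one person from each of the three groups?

Unrestricted: C(17,4) = 2380 ways to pick any 4 of the 17.
Selections missing a whole group: no pilots → C(14,4) = 1001; no mechanics → C(10,4) = 210; no dispatchers → C(10,4) = 210.
Add back selections omitting two groups (i.e. drawn from a single group): C(3,4) + C(7,4) + C(7,4) = 70.
By inclusion–exclusion: 2380 − 1421 + 70 = 1029.

1029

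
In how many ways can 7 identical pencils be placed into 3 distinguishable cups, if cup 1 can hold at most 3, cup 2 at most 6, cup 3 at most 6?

By stars and bars, unrestricted non-negative solutions to x_1+…+x_3 = 7 number C(7+2,2) = 36.
Subtract solutions that violate a single cap (substitute x_i' = x_i − (cap_i+1)): x_1 ≥ 4 gives C(5,2) = 10; x_2 ≥ 7 gives C(2,2) = 1; x_3 ≥ 7 gives C(2,2) = 1. Together 12.
No two caps can be exceeded simultaneously, so the pair terms are all 0.
By inclusion–exclusion the count is 36 − 12 + 0 = 24.

24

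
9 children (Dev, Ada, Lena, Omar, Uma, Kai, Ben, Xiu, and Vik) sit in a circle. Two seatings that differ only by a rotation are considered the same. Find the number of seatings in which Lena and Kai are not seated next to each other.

Without the restriction there are (8)! = 40320 seatings.
Those with Lena next to Kai: fuse the pair into one unit and seat 8 units around a circle — 2·(7)! = 10080.
Subtracting, 40320 − 10080 = 30240.

30240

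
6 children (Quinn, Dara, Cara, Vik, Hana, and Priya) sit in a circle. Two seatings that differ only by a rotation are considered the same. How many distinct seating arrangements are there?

120

Around a circle, 6 distinct people have 6!/6 = (5)! = 120 rotationally distinct seatings.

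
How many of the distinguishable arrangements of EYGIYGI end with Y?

180

With the last slot taken by Y, it remains to arrange the other 6 letters (EGIYGI).
Those 6 letters have G appearing twice and I appearing twice, giving (6)!/(2!·2!) = 180.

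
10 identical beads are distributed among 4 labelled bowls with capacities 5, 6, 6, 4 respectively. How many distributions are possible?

Without the upper bounds there are C(13,3) = 286 ways to split 10 among 4 bowls.
Subtract solutions that violate a single cap (substitute x_i' = x_i − (cap_i+1)): x_1 ≥ 6 gives C(7,3) = 35; x_2 ≥ 7 gives C(6,3) = 20; x_3 ≥ 7 gives C(6,3) = 20; x_4 ≥ 5 gives C(8,3) = 56. Together 131.
No two caps can be exceeded simultaneously, so the pair terms are all 0.
By inclusion–exclusion the count is 286 − 131 + 0 = 155.

155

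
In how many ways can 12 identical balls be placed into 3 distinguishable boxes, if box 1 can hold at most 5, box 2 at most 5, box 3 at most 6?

15

Without the upper bounds there are C(14,2) = 91 ways to split 12 among 3 boxes.
Subtract solutions that violate a single cap (substitute x_i' = x_i − (cap_i+1)): x_1 ≥ 6 gives C(8,2) = 28; x_2 ≥ 6 gives C(8,2) = 28; x_3 ≥ 7 gives C(7,2) = 21. Together 77.
Add back pairs where two caps are both exceeded: 1 + 0 + 0 = 1.
By inclusion–exclusion the count is 91 − 77 + 1 = 15.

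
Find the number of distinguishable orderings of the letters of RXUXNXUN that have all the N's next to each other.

420

Treat the 2 copies of N as a single block. The multiset to arrange is then {NN, R, U, U, X, X, X}, 7 items in all.
That gives (7)!/(3!·2!) = 420 arrangements.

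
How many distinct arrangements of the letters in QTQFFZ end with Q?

Fix Q in the last position and arrange the remaining 5 letters.
Those 5 letters have F appearing twice, giving (5)!/(2!) = 60.

60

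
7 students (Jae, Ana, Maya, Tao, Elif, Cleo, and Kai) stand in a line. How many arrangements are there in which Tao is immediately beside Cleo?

1440

Glue Tao and Cleo into one block (2 internal orders), leaving 6 units to arrange in a row.
So the count is 2·(6)! = 1440.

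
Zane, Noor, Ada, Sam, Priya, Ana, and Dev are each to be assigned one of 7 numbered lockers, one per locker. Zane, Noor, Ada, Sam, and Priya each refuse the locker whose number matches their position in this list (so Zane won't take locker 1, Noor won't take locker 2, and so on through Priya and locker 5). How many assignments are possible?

2428

Let Aᵢ (for 1 ≤ i ≤ 5) be the placements that put person i in their forbidden locker. Any j of these fix j positions, leaving (7−j)! ways to fill the rest, and there are C(5,j) ways to pick which j.
By inclusion–exclusion, the number of valid placements is Σ_{j=0}^{5} (−1)^j C(5,j)·(7−j)!.
Computing: 5040 − 3600 + 1200 − 240 + 30 − 2 = 2428.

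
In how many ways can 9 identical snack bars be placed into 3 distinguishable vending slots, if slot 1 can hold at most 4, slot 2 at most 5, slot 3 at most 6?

Ignoring the caps, the number of non-negative solutions to x_1+…+x_3 = 9 is C(11,2) = 55.
Subtract solutions that violate a single cap (substitute x_i' = x_i − (cap_i+1)): x_1 ≥ 5 gives C(6,2) = 15; x_2 ≥ 6 gives C(5,2) = 10; x_3 ≥ 7 gives C(4,2) = 6. Together 31.
No two caps can be exceeded simultaneously, so the pair terms are all 0.
By inclusion–exclusion the count is 55 − 31 + 0 = 24.

24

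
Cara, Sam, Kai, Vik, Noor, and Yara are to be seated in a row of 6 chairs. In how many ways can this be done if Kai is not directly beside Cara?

There are 6! = 720 arrangements in all. If Kai and Cara are adjacent, merging them into one block gives 2·(5)! = 240 arrangements.
So 720 − 240 = 480 arrangements keep them apart.

480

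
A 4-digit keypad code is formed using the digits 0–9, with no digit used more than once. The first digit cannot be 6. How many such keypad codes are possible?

4536

The first digit has 10−1 = 9 choices (anything except 6).
The remaining 3 digits are filled from the other 9 symbols without repetition: 9 × 8 × 7 = 504.
Total: 9 × 504 = 4536.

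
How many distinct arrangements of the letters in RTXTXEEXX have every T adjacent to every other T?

840

Treat the 2 copies of T as a single block. The multiset to arrange is then {TT, E, E, R, X, X, X, X}, 8 items in all.
That gives (8)!/(4!·2!) = 840 arrangements.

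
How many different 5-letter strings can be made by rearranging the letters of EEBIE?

20

EEBIE has 5 letters with E appearing 3 times.
So there are 5! / (3!) = 20 distinguishable arrangements.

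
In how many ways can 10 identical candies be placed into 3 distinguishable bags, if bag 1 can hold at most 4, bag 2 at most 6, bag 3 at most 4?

15

Without the upper bounds there are C(12,2) = 66 ways to split 10 among 3 bags.
Subtract solutions that violate a single cap (substitute x_i' = x_i − (cap_i+1)): x_1 ≥ 5 gives C(7,2) = 21; x_2 ≥ 7 gives C(5,2) = 10; x_3 ≥ 5 gives C(7,2) = 21. Together 52.
Add back pairs where two caps are both exceeded: 0 + 1 + 0 = 1.
By inclusion–exclusion the count is 66 − 52 + 1 = 15.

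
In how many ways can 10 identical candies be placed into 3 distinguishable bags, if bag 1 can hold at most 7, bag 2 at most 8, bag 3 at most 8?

54

Without the upper bounds there are C(12,2) = 66 ways to split 10 among 3 bags.
Subtract solutions that violate a single cap (substitute x_i' = x_i − (cap_i+1)): x_1 ≥ 8 gives C(4,2) = 6; x_2 ≥ 9 gives C(3,2) = 3; x_3 ≥ 9 gives C(3,2) = 3. Together 12.
No two caps can be exceeded simultaneously, so the pair terms are all 0.
By inclusion–exclusion the count is 66 − 12 + 0 = 54.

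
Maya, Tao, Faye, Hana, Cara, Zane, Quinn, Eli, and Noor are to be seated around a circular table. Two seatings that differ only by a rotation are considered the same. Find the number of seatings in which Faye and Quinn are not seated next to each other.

All circular seatings of 9 people number (8)! = 40320.
Those with Faye next to Quinn: fuse the pair into one unit and seat 8 units around a circle — 2·(7)! = 10080.
Subtracting, 40320 − 10080 = 30240.

30240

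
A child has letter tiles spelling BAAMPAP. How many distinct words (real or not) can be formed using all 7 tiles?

BAAMPAP has 7 letters with A appearing 3 times and P appearing twice.
The number of distinct arrangements is 7!/(3!·2!) = 5040/12 = 420.

420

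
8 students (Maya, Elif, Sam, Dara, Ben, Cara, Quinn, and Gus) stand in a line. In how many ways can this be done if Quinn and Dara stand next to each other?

Place the 6 others and the Quinn-Dara pair as 7 objects in a line; the pair has 2 internal arrangements.
That gives 2 × 7! = 2 × 5040 = 10080.

10080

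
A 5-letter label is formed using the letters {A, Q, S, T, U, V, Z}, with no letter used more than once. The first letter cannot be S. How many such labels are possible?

The first letter has 7−1 = 6 choices (anything except S).
The remaining 4 letters are filled from the other 6 symbols without repetition: 6 × 5 × 4 × 3 = 360.
Total: 6 × 360 = 2160.

2160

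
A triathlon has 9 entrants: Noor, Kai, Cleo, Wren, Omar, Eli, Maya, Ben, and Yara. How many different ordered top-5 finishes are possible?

15120

There are 9 choices for 1st place, 8 for 2nd, and so on down to 5 for position 5.
That gives 9 × 8 × 7 × 6 × 5 = 15120.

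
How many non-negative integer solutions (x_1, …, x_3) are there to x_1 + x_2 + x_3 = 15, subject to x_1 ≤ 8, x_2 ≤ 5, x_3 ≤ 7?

Without the upper bounds there are C(17,2) = 136 ways to split 15 among 3 variables.
Subtract solutions that violate a single cap (substitute x_i' = x_i − (cap_i+1)): x_1 ≥ 9 gives C(8,2) = 28; x_2 ≥ 6 gives C(11,2) = 55; x_3 ≥ 8 gives C(9,2) = 36. Together 119.
Add back pairs where two caps are both exceeded: 1 + 0 + 3 = 4.
By inclusion–exclusion the count is 136 − 119 + 4 = 21.

21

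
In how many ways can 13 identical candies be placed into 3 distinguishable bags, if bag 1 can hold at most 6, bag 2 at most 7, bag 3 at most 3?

Without the upper bounds there are C(15,2) = 105 ways to split 13 among 3 bags.
Subtract solutions that violate a single cap (substitute x_i' = x_i − (cap_i+1)): x_1 ≥ 7 gives C(8,2) = 28; x_2 ≥ 8 gives C(7,2) = 21; x_3 ≥ 4 gives C(11,2) = 55. Together 104.
Add back pairs where two caps are both exceeded: 0 + 6 + 3 = 9.
By inclusion–exclusion the count is 105 − 104 + 9 = 10.

10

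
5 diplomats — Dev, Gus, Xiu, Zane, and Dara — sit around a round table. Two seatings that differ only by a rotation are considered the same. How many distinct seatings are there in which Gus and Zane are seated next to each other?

Treat {Gus, Zane} as one unit (2 internal orders) and seat the resulting 4 units around the table: (3)! circular arrangements.
So 2 × (3)! = 2 × 6 = 12.

12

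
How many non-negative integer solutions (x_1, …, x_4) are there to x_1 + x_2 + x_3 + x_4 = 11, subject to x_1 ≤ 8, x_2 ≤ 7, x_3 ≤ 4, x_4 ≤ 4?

Without the upper bounds there are C(14,3) = 364 ways to split 11 among 4 variables.
Subtract solutions that violate a single cap (substitute x_i' = x_i − (cap_i+1)): x_1 ≥ 9 gives C(5,3) = 10; x_2 ≥ 8 gives C(6,3) = 20; x_3 ≥ 5 gives C(9,3) = 84; x_4 ≥ 5 gives C(9,3) = 84. Together 198.
Add back pairs where two caps are both exceeded: 0 + 0 + 0 + 0 + 0 + 4 = 4.
By inclusion–exclusion the count is 364 − 198 + 4 = 170.

170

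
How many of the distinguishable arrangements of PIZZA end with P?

12

Fix P in the last position and arrange the remaining 4 letters.
Those 4 letters have Z appearing twice, giving (4)!/(2!) = 12.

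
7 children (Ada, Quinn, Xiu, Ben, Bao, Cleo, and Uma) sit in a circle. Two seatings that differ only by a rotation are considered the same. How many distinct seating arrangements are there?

720

Seat Ada anywhere (absorbing the rotational symmetry), then permute the other 6: (6)! = 720.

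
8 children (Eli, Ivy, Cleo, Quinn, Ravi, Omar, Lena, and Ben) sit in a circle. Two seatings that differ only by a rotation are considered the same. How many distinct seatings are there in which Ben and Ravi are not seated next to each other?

Without the restriction there are (7)! = 5040 seatings.
Seatings with Ben beside Ravi: treat them as a block with 2 internal orders, giving 2 × (6)! = 1440.
Subtracting, 5040 − 1440 = 3600.

3600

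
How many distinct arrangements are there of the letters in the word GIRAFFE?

2520

GIRAFFE has 7 letters with F appearing twice.
Dividing 7! = 5040 by 2! = 2 for the repeated letters gives 2520.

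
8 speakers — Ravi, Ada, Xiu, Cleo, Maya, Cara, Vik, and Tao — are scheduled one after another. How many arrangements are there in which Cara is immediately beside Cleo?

Glue Cara and Cleo into one block (2 internal orders), leaving 7 units to arrange in a row.
That gives 2 × 7! = 2 × 5040 = 10080.

10080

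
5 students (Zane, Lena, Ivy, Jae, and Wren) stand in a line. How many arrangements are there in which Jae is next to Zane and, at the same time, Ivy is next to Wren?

24

Treat {Jae,Zane} as one block (2 orders) and {Ivy,Wren} as another (2 orders).
That leaves 3 units to arrange: 2 × 2 × 3! = 4 × 6 = 24.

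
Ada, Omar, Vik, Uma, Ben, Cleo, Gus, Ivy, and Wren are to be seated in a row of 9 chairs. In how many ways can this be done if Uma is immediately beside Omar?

Place the 7 others and the Uma-Omar pair as 8 objects in a line; the pair has 2 internal arrangements.
So the count is 2·(8)! = 80640.

80640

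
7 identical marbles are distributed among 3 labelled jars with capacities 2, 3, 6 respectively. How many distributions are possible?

By stars and bars, unrestricted non-negative solutions to x_1+…+x_3 = 7 number C(7+2,2) = 36.
Subtract solutions that violate a single cap (substitute x_i' = x_i − (cap_i+1)): x_1 ≥ 3 gives C(6,2) = 15; x_2 ≥ 4 gives C(5,2) = 10; x_3 ≥ 7 gives C(2,2) = 1. Together 26.
Add back pairs where two caps are both exceeded: 1 + 0 + 0 = 1.
By inclusion–exclusion the count is 36 − 26 + 1 = 11.

11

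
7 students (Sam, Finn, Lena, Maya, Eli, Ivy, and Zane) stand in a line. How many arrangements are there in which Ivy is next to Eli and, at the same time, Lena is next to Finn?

480

Treat {Ivy,Eli} as one block (2 orders) and {Lena,Finn} as another (2 orders).
That leaves 5 units to arrange: 2 × 2 × 5! = 4 × 120 = 480.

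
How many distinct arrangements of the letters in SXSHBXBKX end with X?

With the last slot taken by X, it remains to arrange the other 8 letters (SSHBXBKX).
Those 8 letters have B appearing twice, S appearing twice, and X appearing twice, giving (8)!/(2!·2!·2!) = 5040.

5040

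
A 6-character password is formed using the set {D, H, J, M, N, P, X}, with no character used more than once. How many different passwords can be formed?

5040

With no repetition, fill the 6 characters in order: 7 choices, then 6, down to 2.
7 × 6 × 5 × 4 × 3 × 2 = 5040.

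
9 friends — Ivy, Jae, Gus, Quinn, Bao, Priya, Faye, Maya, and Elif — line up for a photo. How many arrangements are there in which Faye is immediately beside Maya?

80640

Treat {Faye, Maya} as a single unit. There are 8 units to order, and the pair itself can be ordered 2 ways.
So the count is 2·(8)! = 80640.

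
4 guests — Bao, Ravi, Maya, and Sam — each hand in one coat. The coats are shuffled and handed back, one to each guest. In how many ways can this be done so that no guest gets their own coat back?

Count assignments avoiding every fixed point. For any j of the 4 guests fixed to their own coat, the other 4−j can be arranged in (4−j)! ways.
By inclusion–exclusion this is Σ_{j=0}^{4} (−1)^j C(4,j)·(4−j)!.
Computing: 24 − 24 + 12 − 4 + 1 = 9.

9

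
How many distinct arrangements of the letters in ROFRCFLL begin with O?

630

With the first slot taken by O, it remains to arrange the other 7 letters (RFRCFLL).
Those 7 letters have F appearing twice, L appearing twice, and R appearing twice, giving (7)!/(2!·2!·2!) = 630.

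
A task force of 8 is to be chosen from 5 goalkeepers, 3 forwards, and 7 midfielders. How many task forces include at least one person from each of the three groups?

5894

Total 8-person selections from all 15: C(15,8) = 6435.
Subtract selections that omit an entire group: no goalkeepers → C(10,8) = 45; no forwards → C(12,8) = 495; no midfielders → C(8,8) = 1.
Add back selections omitting two groups (i.e. drawn from a single group): C(5,8) + C(3,8) + C(7,8) = 0.
By inclusion–exclusion: 6435 − 541 + 0 = 5894.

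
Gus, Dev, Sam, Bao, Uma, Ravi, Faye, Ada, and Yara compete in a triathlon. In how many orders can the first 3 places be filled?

504

There are 9 choices for 1st place, 8 for 2nd, and 7 for 3rd.
That gives 9 × 8 × 7 = 504.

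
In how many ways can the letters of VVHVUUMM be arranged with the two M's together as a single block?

420

Treat the 2 copies of M as a single block. The multiset to arrange is then {MM, H, U, U, V, V, V}, 7 items in all.
That gives (7)!/(3!·2!) = 420 arrangements.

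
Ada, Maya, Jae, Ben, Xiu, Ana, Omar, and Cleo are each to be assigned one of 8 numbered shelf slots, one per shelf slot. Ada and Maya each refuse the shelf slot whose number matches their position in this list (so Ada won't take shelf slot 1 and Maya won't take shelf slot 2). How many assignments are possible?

30960

Let Aᵢ (for i ∈ {1, 2}) be the placements that put person i in their forbidden shelf slot. Any j of these fix j positions, leaving (8−j)! ways to fill the rest, and there are C(2,j) ways to pick which j.
By inclusion–exclusion, the number of valid placements is Σ_{j=0}^{2} (−1)^j C(2,j)·(8−j)!.
Computing: 40320 − 10080 + 720 = 30960.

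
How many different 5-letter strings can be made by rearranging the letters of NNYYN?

10

NNYYN has 5 letters with N appearing 3 times and Y appearing twice.
Dividing 5! = 120 by 3!·2! = 12 for the repeated letters gives 10.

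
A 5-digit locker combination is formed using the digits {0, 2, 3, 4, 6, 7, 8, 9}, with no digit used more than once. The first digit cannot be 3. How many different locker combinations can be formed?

The first digit has 8−1 = 7 choices (anything except 3).
The remaining 4 digits are filled from the other 7 symbols without repetition: 7 × 6 × 5 × 4 = 840.
Total: 7 × 840 = 5880.

5880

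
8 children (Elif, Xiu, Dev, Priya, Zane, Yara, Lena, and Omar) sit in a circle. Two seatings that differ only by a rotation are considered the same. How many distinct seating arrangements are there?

Seat Elif anywhere (absorbing the rotational symmetry), then permute the other 7: (7)! = 5040.

5040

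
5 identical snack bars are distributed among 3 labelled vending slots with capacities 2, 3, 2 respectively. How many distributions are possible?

By stars and bars, unrestricted non-negative solutions to x_1+…+x_3 = 5 number C(5+2,2) = 21.
Subtract solutions that violate a single cap (substitute x_i' = x_i − (cap_i+1)): x_1 ≥ 3 gives C(4,2) = 6; x_2 ≥ 4 gives C(3,2) = 3; x_3 ≥ 3 gives C(4,2) = 6. Together 15.
No two caps can be exceeded simultaneously, so the pair terms are all 0.
By inclusion–exclusion the count is 21 − 15 + 0 = 6.

6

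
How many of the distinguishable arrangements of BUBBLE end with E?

20

With the last slot taken by E, it remains to arrange the other 5 letters (BUBBL).
Those 5 letters have B appearing 3 times, giving (5)!/(3!) = 20.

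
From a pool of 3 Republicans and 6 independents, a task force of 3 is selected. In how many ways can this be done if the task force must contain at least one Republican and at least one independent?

Total 3-person selections from all 9: C(9,3) = 84.
Subtract selections that omit an entire group: no Republicans → C(6,3) = 20; no independents → C(3,3) = 1.
Both groups omitted at once is impossible, so 84 − 21 = 63.

63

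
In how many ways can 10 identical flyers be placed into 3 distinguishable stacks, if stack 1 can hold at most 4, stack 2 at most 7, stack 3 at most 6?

Ignoring the caps, the number of non-negative solutions to x_1+…+x_3 = 10 is C(12,2) = 66.
Subtract solutions that violate a single cap (substitute x_i' = x_i − (cap_i+1)): x_1 ≥ 5 gives C(7,2) = 21; x_2 ≥ 8 gives C(4,2) = 6; x_3 ≥ 7 gives C(5,2) = 10. Together 37.
No two caps can be exceeded simultaneously, so the pair terms are all 0.
By inclusion–exclusion the count is 66 − 37 + 0 = 29.

29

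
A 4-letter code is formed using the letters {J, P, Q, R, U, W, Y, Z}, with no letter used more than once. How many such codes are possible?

With no repetition, fill the 4 letters in order: 8 choices, then 7, down to 5.
That product is 8 × 7 × 6 × 5 = 1680.

1680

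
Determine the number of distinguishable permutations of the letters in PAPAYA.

The 6 letters of PAPAYA have repeats: A appearing 3 times and P appearing twice.
So there are 6! / (3!·2!) = 60 distinguishable arrangements.

60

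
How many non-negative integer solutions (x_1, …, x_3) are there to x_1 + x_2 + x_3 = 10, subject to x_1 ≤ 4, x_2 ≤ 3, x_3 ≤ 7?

By stars and bars, unrestricted non-negative solutions to x_1+…+x_3 = 10 number C(10+2,2) = 66.
Subtract solutions that violate a single cap (substitute x_i' = x_i − (cap_i+1)): x_1 ≥ 5 gives C(7,2) = 21; x_2 ≥ 4 gives C(8,2) = 28; x_3 ≥ 8 gives C(4,2) = 6. Together 55.
Add back pairs where two caps are both exceeded: 3 + 0 + 0 = 3.
By inclusion–exclusion the count is 66 − 55 + 3 = 14.

14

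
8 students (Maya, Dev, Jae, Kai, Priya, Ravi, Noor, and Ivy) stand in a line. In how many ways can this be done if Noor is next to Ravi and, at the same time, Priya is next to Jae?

Treat {Noor,Ravi} as one block (2 orders) and {Priya,Jae} as another (2 orders).
That leaves 6 units to arrange: 2 × 2 × 6! = 4 × 720 = 2880.

2880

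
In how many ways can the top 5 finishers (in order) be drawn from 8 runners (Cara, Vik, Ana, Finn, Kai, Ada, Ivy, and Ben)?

6720

This is an ordered selection of 5 from 8: P(8,5).
That gives 8 × 7 × 6 × 5 × 4 = 6720.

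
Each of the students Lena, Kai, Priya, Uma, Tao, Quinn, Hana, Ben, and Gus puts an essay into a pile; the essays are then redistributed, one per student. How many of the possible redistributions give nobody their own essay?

133496

Let Aᵢ be the assignments in which student i gets their own essay. We want the size of the complement of A₁∪…∪A_9.
By inclusion–exclusion this is Σ_{j=0}^{9} (−1)^j C(9,j)·(9−j)!.
Computing: 362880 − 362880 + 181440 − 60480 + 15120 − 3024 + 504 − 72 + 9 − 1 = 133496.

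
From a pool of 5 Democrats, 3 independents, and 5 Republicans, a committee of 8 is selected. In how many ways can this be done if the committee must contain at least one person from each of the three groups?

With no constraint there are C(13,8) = 1287 possible selections.
Selections missing a whole group: no Democrats → C(8,8) = 1; no independents → C(10,8) = 45; no Republicans → C(8,8) = 1.
Add back selections omitting two groups (i.e. drawn from a single group): C(5,8) + C(3,8) + C(5,8) = 0.
By inclusion–exclusion: 1287 − 47 + 0 = 1240.

1240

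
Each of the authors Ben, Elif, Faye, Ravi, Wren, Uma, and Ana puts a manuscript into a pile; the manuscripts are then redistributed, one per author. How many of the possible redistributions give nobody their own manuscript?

Let Aᵢ be the assignments in which author i gets their own manuscript. We want the size of the complement of A₁∪…∪A_7.
By inclusion–exclusion this is Σ_{j=0}^{7} (−1)^j C(7,j)·(7−j)!.
Computing: 5040 − 5040 + 2520 − 840 + 210 − 42 + 7 − 1 = 1854.

1854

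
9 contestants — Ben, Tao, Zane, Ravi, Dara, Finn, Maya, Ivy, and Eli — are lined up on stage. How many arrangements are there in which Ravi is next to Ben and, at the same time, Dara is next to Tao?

Treat {Ravi,Ben} as one block (2 orders) and {Dara,Tao} as another (2 orders).
That leaves 7 units to arrange: 2 × 2 × 7! = 4 × 5040 = 20160.

20160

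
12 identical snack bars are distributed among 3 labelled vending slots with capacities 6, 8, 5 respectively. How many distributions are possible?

32

Without the upper bounds there are C(14,2) = 91 ways to split 12 among 3 vending slots.
Subtract solutions that violate a single cap (substitute x_i' = x_i − (cap_i+1)): x_1 ≥ 7 gives C(7,2) = 21; x_2 ≥ 9 gives C(5,2) = 10; x_3 ≥ 6 gives C(8,2) = 28. Together 59.
No two caps can be exceeded simultaneously, so the pair terms are all 0.
By inclusion–exclusion the count is 91 − 59 + 0 = 32.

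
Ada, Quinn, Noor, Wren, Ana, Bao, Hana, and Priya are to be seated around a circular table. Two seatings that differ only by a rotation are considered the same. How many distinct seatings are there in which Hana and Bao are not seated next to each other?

3600

Without the restriction there are (7)! = 5040 seatings.
Seatings with Hana beside Bao: treat them as a block with 2 internal orders, giving 2 × (6)! = 1440.
Subtracting, 5040 − 1440 = 3600.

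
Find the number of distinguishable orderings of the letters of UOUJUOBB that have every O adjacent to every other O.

Treat the 2 copies of O as a single block. The multiset to arrange is then {OO, B, B, J, U, U, U}, 7 items in all.
That gives (7)!/(3!·2!) = 420 arrangements.

420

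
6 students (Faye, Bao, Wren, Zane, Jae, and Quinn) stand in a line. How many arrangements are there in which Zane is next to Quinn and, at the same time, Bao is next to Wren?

96

Treat {Zane,Quinn} as one block (2 orders) and {Bao,Wren} as another (2 orders).
That leaves 4 units to arrange: 2 × 2 × 4! = 4 × 24 = 96.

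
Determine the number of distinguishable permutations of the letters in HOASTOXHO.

30240

HOASTOXHO has 9 letters with H appearing twice and O appearing 3 times.
So there are 9! / (3!·2!) = 30240 distinguishable arrangements.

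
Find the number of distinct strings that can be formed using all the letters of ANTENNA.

420

Letter multiplicities in ANTENNA: A×2, E×1, N×3, T×1.
Dividing 7! = 5040 by 3!·2! = 12 for the repeated letters gives 420.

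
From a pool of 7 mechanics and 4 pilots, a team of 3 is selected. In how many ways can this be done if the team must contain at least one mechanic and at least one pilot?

126

Total 3-person selections from all 11: C(11,3) = 165.
Selections missing a whole group: no mechanics → C(4,3) = 4; no pilots → C(7,3) = 35.
Both groups omitted at once is impossible, so 165 − 39 = 126.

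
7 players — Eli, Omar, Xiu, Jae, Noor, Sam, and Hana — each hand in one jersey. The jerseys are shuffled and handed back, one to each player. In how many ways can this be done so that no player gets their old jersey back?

1854

Count assignments avoiding every fixed point. For any j of the 7 players fixed to their old jersey, the other 7−j can be arranged in (7−j)! ways.
By inclusion–exclusion this is Σ_{j=0}^{7} (−1)^j C(7,j)·(7−j)!.
Computing: 5040 − 5040 + 2520 − 840 + 210 − 42 + 7 − 1 = 1854.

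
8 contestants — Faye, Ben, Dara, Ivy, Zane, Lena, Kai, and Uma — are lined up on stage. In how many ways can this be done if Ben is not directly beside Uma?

30240

There are 8! = 40320 arrangements in all. If Ben and Uma are adjacent, merging them into one block gives 2·(7)! = 10080 arrangements.
So 40320 − 10080 = 30240 arrangements keep them apart.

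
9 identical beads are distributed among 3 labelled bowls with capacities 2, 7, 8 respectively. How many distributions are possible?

23

Without the upper bounds there are C(11,2) = 55 ways to split 9 among 3 bowls.
Subtract solutions that violate a single cap (substitute x_i' = x_i − (cap_i+1)): x_1 ≥ 3 gives C(8,2) = 28; x_2 ≥ 8 gives C(3,2) = 3; x_3 ≥ 9 gives C(2,2) = 1. Together 32.
No two caps can be exceeded simultaneously, so the pair terms are all 0.
By inclusion–exclusion the count is 55 − 32 + 0 = 23.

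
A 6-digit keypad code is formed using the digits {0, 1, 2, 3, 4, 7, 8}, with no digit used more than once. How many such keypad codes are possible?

This is a permutation of 6 out of 7: P(7,6) = 7!/1!.
That product is 7 × 6 × 5 × 4 × 3 × 2 = 5040.

5040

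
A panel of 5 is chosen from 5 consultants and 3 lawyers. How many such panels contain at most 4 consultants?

Split by how many consultants are chosen (0 through 4).
Sum: C(5,0)·C(3,5) + C(5,1)·C(3,4) + C(5,2)·C(3,3) + C(5,3)·C(3,2) + C(5,4)·C(3,1) = 0 + 0 + 10 + 30 + 15 = 55.

55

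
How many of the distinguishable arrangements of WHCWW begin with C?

With the first slot taken by C, it remains to arrange the other 4 letters (WHWW).
Those 4 letters have W appearing 3 times, giving (4)!/(3!) = 4.

4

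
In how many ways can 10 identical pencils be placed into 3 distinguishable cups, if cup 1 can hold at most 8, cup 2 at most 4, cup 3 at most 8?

Without the upper bounds there are C(12,2) = 66 ways to split 10 among 3 cups.
Subtract solutions that violate a single cap (substitute x_i' = x_i − (cap_i+1)): x_1 ≥ 9 gives C(3,2) = 3; x_2 ≥ 5 gives C(7,2) = 21; x_3 ≥ 9 gives C(3,2) = 3. Together 27.
No two caps can be exceeded simultaneously, so the pair terms are all 0.
By inclusion–exclusion the count is 66 − 27 + 0 = 39.

39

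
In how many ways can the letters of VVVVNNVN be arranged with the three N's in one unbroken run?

Treat the 3 copies of N as a single block. The multiset to arrange is then {NNN, V, V, V, V, V}, 6 items in all.
That gives (6)!/(5!) = 6 arrangements.

6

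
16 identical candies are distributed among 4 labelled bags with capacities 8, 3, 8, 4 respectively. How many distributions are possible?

By stars and bars, unrestricted non-negative solutions to x_1+…+x_4 = 16 number C(16+3,3) = 969.
Subtract solutions that violate a single cap (substitute x_i' = x_i − (cap_i+1)): x_1 ≥ 9 gives C(10,3) = 120; x_2 ≥ 4 gives C(15,3) = 455; x_3 ≥ 9 gives C(10,3) = 120; x_4 ≥ 5 gives C(14,3) = 364. Together 1059.
Add back pairs where two caps are both exceeded: 20 + 0 + 10 + 20 + 120 + 10 = 180.
By inclusion–exclusion the count is 969 − 1059 + 180 = 90.

90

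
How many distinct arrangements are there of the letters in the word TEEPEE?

30

The 6 letters of TEEPEE have repeats: E appearing 4 times.
Dividing 6! = 720 by 4! = 24 for the repeated letters gives 30.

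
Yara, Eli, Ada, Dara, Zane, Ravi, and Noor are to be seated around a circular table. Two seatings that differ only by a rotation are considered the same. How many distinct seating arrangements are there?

Around a circle, 7 distinct people have 7!/7 = (6)! = 720 rotationally distinct seatings.

720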